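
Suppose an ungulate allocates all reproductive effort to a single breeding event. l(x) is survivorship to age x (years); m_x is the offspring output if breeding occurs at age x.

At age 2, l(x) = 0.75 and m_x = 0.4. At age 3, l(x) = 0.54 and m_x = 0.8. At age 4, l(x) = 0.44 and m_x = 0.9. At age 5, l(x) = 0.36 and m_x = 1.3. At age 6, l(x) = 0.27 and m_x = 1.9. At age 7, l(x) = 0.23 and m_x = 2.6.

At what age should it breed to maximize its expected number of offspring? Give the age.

Expected offspring if breeding at age x = l(x) × m_x:
  age 2: 0.75 × 0.4 = 0.300
  age 3: 0.54 × 0.8 = 0.432
  age 4: 0.44 × 0.9 = 0.396
  age 5: 0.36 × 1.3 = 0.468
  age 6: 0.27 × 1.9 = 0.513
  age 7: 0.23 × 2.6 = 0.598
Maximum at age 7 (0.598).

7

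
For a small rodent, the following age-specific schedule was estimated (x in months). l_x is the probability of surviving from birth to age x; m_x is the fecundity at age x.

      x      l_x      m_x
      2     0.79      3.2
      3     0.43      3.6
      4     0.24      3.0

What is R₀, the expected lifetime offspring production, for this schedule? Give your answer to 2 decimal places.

R₀ = Σ l_x m_x:
  age 2: 0.79 × 3.2 = 2.5280
  age 3: 0.43 × 3.6 = 1.5480
  age 4: 0.24 × 3.0 = 0.7200
R₀ = 2.5280 + 1.5480 + 0.7200 = 4.7960

4.80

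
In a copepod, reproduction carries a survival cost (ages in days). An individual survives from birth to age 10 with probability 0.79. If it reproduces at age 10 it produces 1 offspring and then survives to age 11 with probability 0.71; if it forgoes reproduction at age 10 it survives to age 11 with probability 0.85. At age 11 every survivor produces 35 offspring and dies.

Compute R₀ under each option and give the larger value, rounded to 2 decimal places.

23.50

breed at age 10: R₀ = 0.79 × (1 + 0.71 × 35) = 0.79 × 25.8500 = 20.4215
delay to age 11: R₀ = 0.79 × (0.85 × 35) = 0.79 × 29.7500 = 23.5025
Higher: delay to age 11 (23.5025).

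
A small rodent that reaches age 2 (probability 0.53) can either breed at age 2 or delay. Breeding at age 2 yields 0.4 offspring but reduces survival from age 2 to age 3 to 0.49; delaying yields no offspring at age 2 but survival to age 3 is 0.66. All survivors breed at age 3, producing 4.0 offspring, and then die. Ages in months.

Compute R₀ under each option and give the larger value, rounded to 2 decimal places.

breed at age 2: R₀ = 0.53 × (0.4 + 0.49 × 4.0) = 0.53 × 2.3600 = 1.2508
delay to age 3: R₀ = 0.53 × (0.66 × 4.0) = 0.53 × 2.6400 = 1.3992
Higher: delay to age 3 (1.3992).

1.40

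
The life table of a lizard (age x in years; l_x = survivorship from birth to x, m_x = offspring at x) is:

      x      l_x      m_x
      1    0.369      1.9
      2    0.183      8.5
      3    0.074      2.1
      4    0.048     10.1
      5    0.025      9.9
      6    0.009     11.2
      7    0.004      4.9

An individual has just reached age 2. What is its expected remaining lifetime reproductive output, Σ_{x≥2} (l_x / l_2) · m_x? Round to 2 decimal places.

14.01

l_2 = 0.183. Conditional survival from age 2 to x is l_x / l_2.
  x=2: (0.183/0.183) × 8.5 = 8.5000
  x=3: (0.074/0.183) × 2.1 = 0.8492
  x=4: (0.048/0.183) × 10.1 = 2.6492
  x=5: (0.025/0.183) × 9.9 = 1.3525
  x=6: (0.009/0.183) × 11.2 = 0.5508
  x=7: (0.004/0.183) × 4.9 = 0.1071
Sum = 8.5000 + 0.8492 + 2.6492 + 1.3525 + 0.5508 + 0.1071 = 14.0087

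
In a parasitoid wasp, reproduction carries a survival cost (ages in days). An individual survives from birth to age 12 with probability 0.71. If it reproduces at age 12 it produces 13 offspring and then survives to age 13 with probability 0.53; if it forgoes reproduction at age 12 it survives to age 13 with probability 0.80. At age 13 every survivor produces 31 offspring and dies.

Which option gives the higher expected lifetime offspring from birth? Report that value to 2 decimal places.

20.90

breed at age 12: R₀ = 0.71 × (13 + 0.53 × 31) = 0.71 × 29.4300 = 20.8953
delay to age 13: R₀ = 0.71 × (0.80 × 31) = 0.71 × 24.8000 = 17.6080
Higher: breed at age 12 (20.8953).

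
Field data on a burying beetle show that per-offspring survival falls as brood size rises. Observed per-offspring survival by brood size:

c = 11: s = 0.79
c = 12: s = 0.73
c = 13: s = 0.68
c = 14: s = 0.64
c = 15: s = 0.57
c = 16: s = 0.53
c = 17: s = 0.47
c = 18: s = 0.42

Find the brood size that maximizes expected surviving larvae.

Expected surviving larvae = c × s(c):
  c=11: 11 × 0.79 = 8.690
  c=12: 12 × 0.73 = 8.760
  c=13: 13 × 0.68 = 8.840
  c=14: 14 × 0.64 = 8.960
  c=15: 15 × 0.57 = 8.550
  c=16: 16 × 0.53 = 8.480
  c=17: 17 × 0.47 = 7.990
  c=18: 18 × 0.42 = 7.560
Maximum at c = 14 (8.960 surviving larvae).

14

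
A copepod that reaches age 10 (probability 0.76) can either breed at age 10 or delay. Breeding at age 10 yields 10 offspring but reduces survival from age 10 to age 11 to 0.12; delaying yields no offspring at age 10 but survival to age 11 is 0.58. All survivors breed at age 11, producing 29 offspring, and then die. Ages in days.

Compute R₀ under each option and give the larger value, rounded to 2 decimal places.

breed at age 10: R₀ = 0.76 × (10 + 0.12 × 29) = 0.76 × 13.4800 = 10.2448
delay to age 11: R₀ = 0.76 × (0.58 × 29) = 0.76 × 16.8200 = 12.7832
Higher: delay to age 11 (12.7832).

12.78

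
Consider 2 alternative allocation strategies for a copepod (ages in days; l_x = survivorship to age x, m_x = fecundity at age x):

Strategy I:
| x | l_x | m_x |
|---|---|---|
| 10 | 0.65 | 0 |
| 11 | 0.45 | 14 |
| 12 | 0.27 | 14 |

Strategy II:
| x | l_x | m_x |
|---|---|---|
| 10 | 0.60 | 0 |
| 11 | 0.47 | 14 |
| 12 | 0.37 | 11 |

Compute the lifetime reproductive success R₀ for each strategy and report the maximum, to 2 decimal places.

10.65

Strategy I: R₀ = 0.65×0 + 0.45×14 + 0.27×14 = 10.0800
Strategy II: R₀ = 0.60×0 + 0.47×14 + 0.37×11 = 10.6500
Highest R₀: strategy II with 10.6500.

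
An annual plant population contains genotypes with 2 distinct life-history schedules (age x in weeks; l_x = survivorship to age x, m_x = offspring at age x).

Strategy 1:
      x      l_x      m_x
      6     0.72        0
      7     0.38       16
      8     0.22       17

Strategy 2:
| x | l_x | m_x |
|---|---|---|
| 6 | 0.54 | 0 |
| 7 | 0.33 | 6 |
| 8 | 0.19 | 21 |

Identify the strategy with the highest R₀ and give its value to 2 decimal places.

Strategy 1: R₀ = 0.72×0 + 0.38×16 + 0.22×17 = 9.8200
Strategy 2: R₀ = 0.54×0 + 0.33×6 + 0.19×21 = 5.9700
Highest R₀: strategy 1 with 9.8200.

9.82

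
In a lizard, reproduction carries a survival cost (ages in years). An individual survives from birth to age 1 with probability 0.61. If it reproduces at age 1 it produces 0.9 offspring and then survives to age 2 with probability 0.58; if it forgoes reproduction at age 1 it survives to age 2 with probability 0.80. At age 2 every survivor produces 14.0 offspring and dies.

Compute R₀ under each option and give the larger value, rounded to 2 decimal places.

breed at age 1: R₀ = 0.61 × (0.9 + 0.58 × 14.0) = 0.61 × 9.0200 = 5.5022
delay to age 2: R₀ = 0.61 × (0.80 × 14.0) = 0.61 × 11.2000 = 6.8320
Higher: delay to age 2 (6.8320).

6.83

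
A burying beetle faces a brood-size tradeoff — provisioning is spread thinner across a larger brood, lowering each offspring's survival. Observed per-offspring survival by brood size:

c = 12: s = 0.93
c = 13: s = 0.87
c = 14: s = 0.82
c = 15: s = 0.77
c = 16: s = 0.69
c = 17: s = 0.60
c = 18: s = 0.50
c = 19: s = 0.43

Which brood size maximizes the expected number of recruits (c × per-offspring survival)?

Expected recruits = c × s(c):
  c=12: 12 × 0.93 = 11.160
  c=13: 13 × 0.87 = 11.310
  c=14: 14 × 0.82 = 11.480
  c=15: 15 × 0.77 = 11.550
  c=16: 16 × 0.69 = 11.040
  c=17: 17 × 0.60 = 10.200
  c=18: 18 × 0.50 = 9.000
  c=19: 19 × 0.43 = 8.170
Maximum at c = 15 (11.550 recruits).

15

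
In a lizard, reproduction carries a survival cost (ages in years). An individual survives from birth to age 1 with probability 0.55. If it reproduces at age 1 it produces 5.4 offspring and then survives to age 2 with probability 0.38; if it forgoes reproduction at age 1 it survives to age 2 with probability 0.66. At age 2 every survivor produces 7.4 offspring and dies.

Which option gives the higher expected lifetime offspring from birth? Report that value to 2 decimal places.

breed at age 1: R₀ = 0.55 × (5.4 + 0.38 × 7.4) = 0.55 × 8.2120 = 4.5166
delay to age 2: R₀ = 0.55 × (0.66 × 7.4) = 0.55 × 4.8840 = 2.6862
Higher: breed at age 1 (4.5166).

4.52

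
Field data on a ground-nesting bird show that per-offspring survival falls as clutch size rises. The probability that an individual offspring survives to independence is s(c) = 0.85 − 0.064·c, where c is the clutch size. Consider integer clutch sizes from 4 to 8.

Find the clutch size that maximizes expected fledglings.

Expected fledglings = c × s(c):
  c=4: 4 × 0.594 = 2.376
  c=5: 5 × 0.530 = 2.650
  c=6: 6 × 0.466 = 2.796
  c=7: 7 × 0.402 = 2.814
  c=8: 8 × 0.338 = 2.704
Maximum at c = 7 (2.814 fledglings).

7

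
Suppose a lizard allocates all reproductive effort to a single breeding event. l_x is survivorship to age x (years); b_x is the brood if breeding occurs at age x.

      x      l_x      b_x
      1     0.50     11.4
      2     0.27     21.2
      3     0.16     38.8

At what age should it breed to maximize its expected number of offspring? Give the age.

3

Expected offspring if breeding at age x = l_x × b_x:
  age 1: 0.50 × 11.4 = 5.700
  age 2: 0.27 × 21.2 = 5.724
  age 3: 0.16 × 38.8 = 6.208
Maximum at age 3 (6.208).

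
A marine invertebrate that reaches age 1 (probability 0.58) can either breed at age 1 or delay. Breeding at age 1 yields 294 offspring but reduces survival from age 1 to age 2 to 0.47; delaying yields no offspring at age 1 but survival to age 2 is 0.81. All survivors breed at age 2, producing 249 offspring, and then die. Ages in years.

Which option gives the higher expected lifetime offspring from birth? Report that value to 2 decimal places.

238.40

breed at age 1: R₀ = 0.58 × (294 + 0.47 × 249) = 0.58 × 411.0300 = 238.3974
delay to age 2: R₀ = 0.58 × (0.81 × 249) = 0.58 × 201.6900 = 116.9802
Higher: breed at age 1 (238.3974).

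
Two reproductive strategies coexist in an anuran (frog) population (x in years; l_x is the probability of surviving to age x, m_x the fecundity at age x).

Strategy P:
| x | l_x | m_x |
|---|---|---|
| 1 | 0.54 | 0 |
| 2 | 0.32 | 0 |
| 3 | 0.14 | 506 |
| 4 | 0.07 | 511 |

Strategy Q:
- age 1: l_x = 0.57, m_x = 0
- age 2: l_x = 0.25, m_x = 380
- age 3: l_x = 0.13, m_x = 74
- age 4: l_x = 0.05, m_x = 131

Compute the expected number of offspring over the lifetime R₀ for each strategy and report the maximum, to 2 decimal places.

Strategy P: R₀ = 0.54×0 + 0.32×0 + 0.14×506 + 0.07×511 = 106.6100
Strategy Q: R₀ = 0.57×0 + 0.25×380 + 0.13×74 + 0.05×131 = 111.1700
Highest R₀: strategy Q with 111.1700.

111.17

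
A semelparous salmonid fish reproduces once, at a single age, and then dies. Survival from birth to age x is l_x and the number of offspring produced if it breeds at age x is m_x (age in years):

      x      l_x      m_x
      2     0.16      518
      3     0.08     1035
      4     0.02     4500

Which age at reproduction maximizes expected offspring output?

4

Expected offspring if breeding at age x = l_x × m_x:
  age 2: 0.16 × 518 = 82.880
  age 3: 0.08 × 1035 = 82.800
  age 4: 0.02 × 4500 = 90.000
Maximum at age 4 (90.000).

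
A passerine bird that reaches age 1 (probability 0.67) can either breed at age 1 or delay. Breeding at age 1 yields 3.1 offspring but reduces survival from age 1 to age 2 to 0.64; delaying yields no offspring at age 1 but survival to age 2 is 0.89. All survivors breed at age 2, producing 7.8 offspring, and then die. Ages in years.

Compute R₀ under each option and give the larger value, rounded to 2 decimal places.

5.42

breed at age 1: R₀ = 0.67 × (3.1 + 0.64 × 7.8) = 0.67 × 8.0920 = 5.4216
delay to age 2: R₀ = 0.67 × (0.89 × 7.8) = 0.67 × 6.9420 = 4.6511
Higher: breed at age 1 (5.4216).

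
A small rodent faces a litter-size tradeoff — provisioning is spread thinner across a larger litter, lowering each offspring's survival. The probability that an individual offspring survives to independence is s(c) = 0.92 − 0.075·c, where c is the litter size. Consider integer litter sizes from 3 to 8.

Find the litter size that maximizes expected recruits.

6

Expected recruits = c × s(c):
  c=3: 3 × 0.695 = 2.085
  c=4: 4 × 0.620 = 2.480
  c=5: 5 × 0.545 = 2.725
  c=6: 6 × 0.470 = 2.820
  c=7: 7 × 0.395 = 2.765
  c=8: 8 × 0.320 = 2.560
Maximum at c = 6 (2.820 recruits).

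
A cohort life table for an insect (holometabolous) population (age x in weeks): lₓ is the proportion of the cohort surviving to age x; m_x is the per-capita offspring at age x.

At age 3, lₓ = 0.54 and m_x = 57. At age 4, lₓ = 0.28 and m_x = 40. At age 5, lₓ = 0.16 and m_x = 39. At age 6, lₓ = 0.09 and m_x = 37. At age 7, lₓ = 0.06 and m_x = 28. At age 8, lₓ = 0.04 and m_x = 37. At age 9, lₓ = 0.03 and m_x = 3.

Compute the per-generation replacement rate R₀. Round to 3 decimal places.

R₀ = Σ lₓ m_x:
  age 3: 0.54 × 57 = 30.7800
  age 4: 0.28 × 40 = 11.2000
  age 5: 0.16 × 39 = 6.2400
  age 6: 0.09 × 37 = 3.3300
  age 7: 0.06 × 28 = 1.6800
  age 8: 0.04 × 37 = 1.4800
  age 9: 0.03 × 3 = 0.0900
R₀ = 30.7800 + 11.2000 + 6.2400 + 3.3300 + 1.6800 + 1.4800 + 0.0900 = 54.8000

54.800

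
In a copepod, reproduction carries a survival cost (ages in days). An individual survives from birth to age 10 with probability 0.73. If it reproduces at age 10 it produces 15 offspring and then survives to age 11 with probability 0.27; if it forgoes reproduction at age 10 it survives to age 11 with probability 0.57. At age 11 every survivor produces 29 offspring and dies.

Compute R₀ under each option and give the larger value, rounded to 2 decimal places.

breed at age 10: R₀ = 0.73 × (15 + 0.27 × 29) = 0.73 × 22.8300 = 16.6659
delay to age 11: R₀ = 0.73 × (0.57 × 29) = 0.73 × 16.5300 = 12.0669
Higher: breed at age 10 (16.6659).

16.67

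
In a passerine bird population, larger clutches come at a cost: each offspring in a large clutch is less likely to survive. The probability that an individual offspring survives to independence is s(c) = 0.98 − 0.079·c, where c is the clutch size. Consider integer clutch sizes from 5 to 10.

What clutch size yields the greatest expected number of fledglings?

6

Expected fledglings = c × s(c):
  c=5: 5 × 0.585 = 2.925
  c=6: 6 × 0.506 = 3.036
  c=7: 7 × 0.427 = 2.989
  c=8: 8 × 0.348 = 2.784
  c=9: 9 × 0.269 = 2.421
  c=10: 10 × 0.190 = 1.900
Maximum at c = 6 (3.036 fledglings).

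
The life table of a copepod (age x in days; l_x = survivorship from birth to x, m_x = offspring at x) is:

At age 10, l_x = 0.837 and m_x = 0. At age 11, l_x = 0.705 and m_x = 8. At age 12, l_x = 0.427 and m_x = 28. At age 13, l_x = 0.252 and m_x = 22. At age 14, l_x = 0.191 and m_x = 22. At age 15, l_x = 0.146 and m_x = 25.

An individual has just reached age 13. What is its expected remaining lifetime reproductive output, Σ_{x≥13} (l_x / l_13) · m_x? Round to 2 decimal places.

53.16

l_13 = 0.252. Conditional survival from age 13 to x is l_x / l_13.
  x=13: (0.252/0.252) × 22 = 22.0000
  x=14: (0.191/0.252) × 22 = 16.6746
  x=15: (0.146/0.252) × 25 = 14.4841
Sum = 22.0000 + 16.6746 + 14.4841 = 53.1587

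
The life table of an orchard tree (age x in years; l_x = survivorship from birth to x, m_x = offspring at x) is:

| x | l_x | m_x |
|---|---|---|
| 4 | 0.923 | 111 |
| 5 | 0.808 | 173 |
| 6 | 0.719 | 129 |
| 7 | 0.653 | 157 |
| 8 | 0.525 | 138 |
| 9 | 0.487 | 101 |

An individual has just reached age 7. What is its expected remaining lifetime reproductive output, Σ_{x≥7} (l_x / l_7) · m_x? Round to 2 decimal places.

343.27

l_7 = 0.653. Conditional survival from age 7 to x is l_x / l_7.
  x=7: (0.653/0.653) × 157 = 157.0000
  x=8: (0.525/0.653) × 138 = 110.9495
  x=9: (0.487/0.653) × 101 = 75.3247
Sum = 157.0000 + 110.9495 + 75.3247 = 343.2741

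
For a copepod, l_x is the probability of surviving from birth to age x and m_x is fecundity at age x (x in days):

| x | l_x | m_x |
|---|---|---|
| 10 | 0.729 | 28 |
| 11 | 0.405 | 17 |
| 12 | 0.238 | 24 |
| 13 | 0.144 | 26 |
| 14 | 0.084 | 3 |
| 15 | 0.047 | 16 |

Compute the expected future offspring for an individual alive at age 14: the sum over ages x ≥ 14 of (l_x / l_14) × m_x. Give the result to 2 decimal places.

11.95

l_14 = 0.084. Conditional survival from age 14 to x is l_x / l_14.
  x=14: (0.084/0.084) × 3 = 3.0000
  x=15: (0.047/0.084) × 16 = 8.9524
Sum = 3.0000 + 8.9524 = 11.9524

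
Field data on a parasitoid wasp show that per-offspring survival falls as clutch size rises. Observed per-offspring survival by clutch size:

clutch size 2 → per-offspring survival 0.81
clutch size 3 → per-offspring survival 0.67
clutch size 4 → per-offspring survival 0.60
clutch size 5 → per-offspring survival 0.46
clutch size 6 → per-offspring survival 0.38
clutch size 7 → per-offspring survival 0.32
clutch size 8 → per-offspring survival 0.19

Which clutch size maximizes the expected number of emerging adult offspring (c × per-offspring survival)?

4

Expected emerging adult offspring = c × s(c):
  c=2: 2 × 0.81 = 1.620
  c=3: 3 × 0.67 = 2.010
  c=4: 4 × 0.60 = 2.400
  c=5: 5 × 0.46 = 2.300
  c=6: 6 × 0.38 = 2.280
  c=7: 7 × 0.32 = 2.240
  c=8: 8 × 0.19 = 1.520
Maximum at c = 4 (2.400 emerging adult offspring).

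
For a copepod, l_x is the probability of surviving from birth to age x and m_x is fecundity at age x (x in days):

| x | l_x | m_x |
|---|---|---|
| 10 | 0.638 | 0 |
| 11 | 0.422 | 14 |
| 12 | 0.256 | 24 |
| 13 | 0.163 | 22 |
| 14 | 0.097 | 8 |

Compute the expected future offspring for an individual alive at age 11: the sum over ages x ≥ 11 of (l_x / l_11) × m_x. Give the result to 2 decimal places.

38.90

l_11 = 0.422. Conditional survival from age 11 to x is l_x / l_11.
  x=11: (0.422/0.422) × 14 = 14.0000
  x=12: (0.256/0.422) × 24 = 14.5592
  x=13: (0.163/0.422) × 22 = 8.4976
  x=14: (0.097/0.422) × 8 = 1.8389
Sum = 14.0000 + 14.5592 + 8.4976 + 1.8389 = 38.8957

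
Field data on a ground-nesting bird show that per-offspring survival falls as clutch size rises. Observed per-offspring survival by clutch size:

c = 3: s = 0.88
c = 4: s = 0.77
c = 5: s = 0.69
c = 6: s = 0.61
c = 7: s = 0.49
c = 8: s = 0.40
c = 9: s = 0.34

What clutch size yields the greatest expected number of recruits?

6

Expected recruits = c × s(c):
  c=3: 3 × 0.88 = 2.640
  c=4: 4 × 0.77 = 3.080
  c=5: 5 × 0.69 = 3.450
  c=6: 6 × 0.61 = 3.660
  c=7: 7 × 0.49 = 3.430
  c=8: 8 × 0.40 = 3.200
  c=9: 9 × 0.34 = 3.060
Maximum at c = 6 (3.660 recruits).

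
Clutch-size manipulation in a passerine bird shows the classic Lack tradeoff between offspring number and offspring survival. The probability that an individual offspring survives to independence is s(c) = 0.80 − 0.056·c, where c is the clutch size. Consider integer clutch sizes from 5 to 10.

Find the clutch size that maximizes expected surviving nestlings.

7

Expected surviving nestlings = c × s(c):
  c=5: 5 × 0.520 = 2.600
  c=6: 6 × 0.464 = 2.784
  c=7: 7 × 0.408 = 2.856
  c=8: 8 × 0.352 = 2.816
  c=9: 9 × 0.296 = 2.664
  c=10: 10 × 0.240 = 2.400
Maximum at c = 7 (2.856 surviving nestlings).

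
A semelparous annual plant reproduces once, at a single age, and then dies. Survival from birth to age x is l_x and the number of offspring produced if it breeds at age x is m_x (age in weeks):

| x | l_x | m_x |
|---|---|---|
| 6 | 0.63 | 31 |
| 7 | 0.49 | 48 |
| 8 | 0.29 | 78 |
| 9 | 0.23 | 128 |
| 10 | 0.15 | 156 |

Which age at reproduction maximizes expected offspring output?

Expected offspring if breeding at age x = l_x × m_x:
  age 6: 0.63 × 31 = 19.530
  age 7: 0.49 × 48 = 23.520
  age 8: 0.29 × 78 = 22.620
  age 9: 0.23 × 128 = 29.440
  age 10: 0.15 × 156 = 23.400
Maximum at age 9 (29.440).

9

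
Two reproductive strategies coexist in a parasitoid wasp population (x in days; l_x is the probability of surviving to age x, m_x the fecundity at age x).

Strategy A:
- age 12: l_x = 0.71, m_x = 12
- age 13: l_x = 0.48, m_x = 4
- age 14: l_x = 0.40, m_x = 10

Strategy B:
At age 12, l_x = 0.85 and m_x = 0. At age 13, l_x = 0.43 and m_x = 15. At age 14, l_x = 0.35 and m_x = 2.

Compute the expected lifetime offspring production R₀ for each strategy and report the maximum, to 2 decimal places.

14.44

Strategy A: R₀ = 0.71×12 + 0.48×4 + 0.40×10 = 14.4400
Strategy B: R₀ = 0.85×0 + 0.43×15 + 0.35×2 = 7.1500
Highest R₀: strategy A with 14.4400.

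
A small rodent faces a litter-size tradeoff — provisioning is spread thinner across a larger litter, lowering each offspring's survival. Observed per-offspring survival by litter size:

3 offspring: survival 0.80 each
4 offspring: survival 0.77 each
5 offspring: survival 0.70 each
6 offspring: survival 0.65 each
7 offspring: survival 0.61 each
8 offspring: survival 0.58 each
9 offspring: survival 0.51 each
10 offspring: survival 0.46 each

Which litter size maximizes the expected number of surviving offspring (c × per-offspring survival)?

8

Expected surviving offspring = c × s(c):
  c=3: 3 × 0.80 = 2.400
  c=4: 4 × 0.77 = 3.080
  c=5: 5 × 0.70 = 3.500
  c=6: 6 × 0.65 = 3.900
  c=7: 7 × 0.61 = 4.270
  c=8: 8 × 0.58 = 4.640
  c=9: 9 × 0.51 = 4.590
  c=10: 10 × 0.46 = 4.600
Maximum at c = 8 (4.640 surviving offspring).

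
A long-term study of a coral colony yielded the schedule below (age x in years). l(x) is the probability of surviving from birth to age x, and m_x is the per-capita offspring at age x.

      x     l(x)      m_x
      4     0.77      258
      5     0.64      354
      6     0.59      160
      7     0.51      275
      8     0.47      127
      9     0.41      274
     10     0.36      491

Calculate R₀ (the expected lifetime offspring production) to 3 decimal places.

1008.660

R₀ = Σ l(x) m_x:
  age 4: 0.77 × 258 = 198.6600
  age 5: 0.64 × 354 = 226.5600
  age 6: 0.59 × 160 = 94.4000
  age 7: 0.51 × 275 = 140.2500
  age 8: 0.47 × 127 = 59.6900
  age 9: 0.41 × 274 = 112.3400
  age 10: 0.36 × 491 = 176.7600
R₀ = 198.6600 + 226.5600 + 94.4000 + 140.2500 + 59.6900 + 112.3400 + 176.7600 = 1008.6600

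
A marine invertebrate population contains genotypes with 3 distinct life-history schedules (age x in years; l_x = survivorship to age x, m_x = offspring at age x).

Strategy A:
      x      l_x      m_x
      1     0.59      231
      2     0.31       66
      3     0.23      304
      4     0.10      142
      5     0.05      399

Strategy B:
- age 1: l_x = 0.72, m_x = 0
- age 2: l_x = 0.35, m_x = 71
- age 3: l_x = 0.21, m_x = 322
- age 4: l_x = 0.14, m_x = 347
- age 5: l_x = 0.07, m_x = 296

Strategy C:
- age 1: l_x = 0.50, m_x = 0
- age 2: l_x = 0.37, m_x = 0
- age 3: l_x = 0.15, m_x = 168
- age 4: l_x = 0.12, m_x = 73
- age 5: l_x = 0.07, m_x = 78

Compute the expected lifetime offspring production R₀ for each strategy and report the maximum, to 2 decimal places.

260.82

Strategy A: R₀ = 0.59×231 + 0.31×66 + 0.23×304 + 0.10×142 + 0.05×399 = 260.8200
Strategy B: R₀ = 0.72×0 + 0.35×71 + 0.21×322 + 0.14×347 + 0.07×296 = 161.7700
Strategy C: R₀ = 0.50×0 + 0.37×0 + 0.15×168 + 0.12×73 + 0.07×78 = 39.4200
Highest R₀: strategy A with 260.8200.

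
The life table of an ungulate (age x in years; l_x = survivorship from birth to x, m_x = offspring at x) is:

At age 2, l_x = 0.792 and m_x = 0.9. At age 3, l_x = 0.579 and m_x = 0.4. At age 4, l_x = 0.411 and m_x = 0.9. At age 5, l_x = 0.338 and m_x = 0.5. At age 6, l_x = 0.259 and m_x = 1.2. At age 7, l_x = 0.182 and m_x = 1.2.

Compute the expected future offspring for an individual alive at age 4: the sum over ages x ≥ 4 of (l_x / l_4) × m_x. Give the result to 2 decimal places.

l_4 = 0.411. Conditional survival from age 4 to x is l_x / l_4.
  x=4: (0.411/0.411) × 0.9 = 0.9000
  x=5: (0.338/0.411) × 0.5 = 0.4112
  x=6: (0.259/0.411) × 1.2 = 0.7562
  x=7: (0.182/0.411) × 1.2 = 0.5314
Sum = 0.9000 + 0.4112 + 0.7562 + 0.5314 = 2.5988

2.60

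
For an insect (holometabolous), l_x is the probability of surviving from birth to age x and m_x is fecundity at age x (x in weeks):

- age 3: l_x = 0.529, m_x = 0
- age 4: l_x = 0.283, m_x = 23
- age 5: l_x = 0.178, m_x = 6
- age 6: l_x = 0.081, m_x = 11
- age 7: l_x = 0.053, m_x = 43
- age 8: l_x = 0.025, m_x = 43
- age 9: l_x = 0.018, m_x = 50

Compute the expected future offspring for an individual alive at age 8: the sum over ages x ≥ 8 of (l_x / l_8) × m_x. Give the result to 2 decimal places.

l_8 = 0.025. Conditional survival from age 8 to x is l_x / l_8.
  x=8: (0.025/0.025) × 43 = 43.0000
  x=9: (0.018/0.025) × 50 = 36.0000
Sum = 43.0000 + 36.0000 = 79.0000

79.00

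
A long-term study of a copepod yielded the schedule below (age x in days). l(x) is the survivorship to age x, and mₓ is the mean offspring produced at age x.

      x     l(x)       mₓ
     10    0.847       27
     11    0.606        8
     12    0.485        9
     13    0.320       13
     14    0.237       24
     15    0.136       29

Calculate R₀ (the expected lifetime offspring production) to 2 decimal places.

R₀ = Σ l(x) mₓ:
  age 10: 0.847 × 27 = 22.8690
  age 11: 0.606 × 8 = 4.8480
  age 12: 0.485 × 9 = 4.3650
  age 13: 0.320 × 13 = 4.1600
  age 14: 0.237 × 24 = 5.6880
  age 15: 0.136 × 29 = 3.9440
R₀ = 22.8690 + 4.8480 + 4.3650 + 4.1600 + 5.6880 + 3.9440 = 45.8740

45.87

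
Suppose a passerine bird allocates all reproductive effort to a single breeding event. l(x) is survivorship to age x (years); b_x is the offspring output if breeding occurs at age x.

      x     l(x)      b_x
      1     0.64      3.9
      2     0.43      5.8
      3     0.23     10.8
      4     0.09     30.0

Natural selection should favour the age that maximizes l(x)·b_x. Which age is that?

4

Expected offspring if breeding at age x = l(x) × b_x:
  age 1: 0.64 × 3.9 = 2.496
  age 2: 0.43 × 5.8 = 2.494
  age 3: 0.23 × 10.8 = 2.484
  age 4: 0.09 × 30.0 = 2.700
Maximum at age 4 (2.700).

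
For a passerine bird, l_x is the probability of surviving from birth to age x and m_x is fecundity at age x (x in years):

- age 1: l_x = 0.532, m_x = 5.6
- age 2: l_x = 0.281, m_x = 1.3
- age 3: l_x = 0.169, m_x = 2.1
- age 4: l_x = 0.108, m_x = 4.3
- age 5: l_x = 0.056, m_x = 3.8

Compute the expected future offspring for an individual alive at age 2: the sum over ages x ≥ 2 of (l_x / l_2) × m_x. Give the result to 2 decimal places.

l_2 = 0.281. Conditional survival from age 2 to x is l_x / l_2.
  x=2: (0.281/0.281) × 1.3 = 1.3000
  x=3: (0.169/0.281) × 2.1 = 1.2630
  x=4: (0.108/0.281) × 4.3 = 1.6527
  x=5: (0.056/0.281) × 3.8 = 0.7573
Sum = 1.3000 + 1.2630 + 1.6527 + 0.7573 = 4.9730

4.97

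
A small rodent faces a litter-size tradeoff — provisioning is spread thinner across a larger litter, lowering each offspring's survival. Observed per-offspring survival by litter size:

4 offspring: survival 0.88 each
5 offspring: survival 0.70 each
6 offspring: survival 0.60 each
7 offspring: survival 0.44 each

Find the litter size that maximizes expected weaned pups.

6

Expected weaned pups = c × s(c):
  c=4: 4 × 0.88 = 3.520
  c=5: 5 × 0.70 = 3.500
  c=6: 6 × 0.60 = 3.600
  c=7: 7 × 0.44 = 3.080
Maximum at c = 6 (3.600 weaned pups).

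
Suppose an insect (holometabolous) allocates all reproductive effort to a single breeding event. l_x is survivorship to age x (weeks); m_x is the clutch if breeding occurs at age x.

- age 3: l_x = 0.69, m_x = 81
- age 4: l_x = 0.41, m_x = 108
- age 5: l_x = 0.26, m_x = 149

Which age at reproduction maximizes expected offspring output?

3

Expected offspring if breeding at age x = l_x × m_x:
  age 3: 0.69 × 81 = 55.890
  age 4: 0.41 × 108 = 44.280
  age 5: 0.26 × 149 = 38.740
Maximum at age 3 (55.890).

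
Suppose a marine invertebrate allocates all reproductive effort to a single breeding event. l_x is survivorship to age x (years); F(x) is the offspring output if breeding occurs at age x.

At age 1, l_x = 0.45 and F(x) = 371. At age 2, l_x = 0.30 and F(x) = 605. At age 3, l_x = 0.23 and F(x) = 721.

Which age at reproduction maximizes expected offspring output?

2

Expected offspring if breeding at age x = l_x × F(x):
  age 1: 0.45 × 371 = 166.950
  age 2: 0.30 × 605 = 181.500
  age 3: 0.23 × 721 = 165.830
Maximum at age 2 (181.500).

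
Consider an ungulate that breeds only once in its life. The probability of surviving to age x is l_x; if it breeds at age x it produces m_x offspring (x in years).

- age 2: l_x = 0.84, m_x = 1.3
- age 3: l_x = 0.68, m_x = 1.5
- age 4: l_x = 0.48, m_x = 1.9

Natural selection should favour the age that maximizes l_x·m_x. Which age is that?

Expected offspring if breeding at age x = l_x × m_x:
  age 2: 0.84 × 1.3 = 1.092
  age 3: 0.68 × 1.5 = 1.020
  age 4: 0.48 × 1.9 = 0.912
Maximum at age 2 (1.092).

2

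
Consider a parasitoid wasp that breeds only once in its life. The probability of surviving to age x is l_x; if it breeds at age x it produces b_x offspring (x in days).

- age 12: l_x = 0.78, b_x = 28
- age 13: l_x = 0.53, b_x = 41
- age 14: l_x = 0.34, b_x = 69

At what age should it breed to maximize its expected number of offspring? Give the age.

14

Expected offspring if breeding at age x = l_x × b_x:
  age 12: 0.78 × 28 = 21.840
  age 13: 0.53 × 41 = 21.730
  age 14: 0.34 × 69 = 23.460
Maximum at age 14 (23.460).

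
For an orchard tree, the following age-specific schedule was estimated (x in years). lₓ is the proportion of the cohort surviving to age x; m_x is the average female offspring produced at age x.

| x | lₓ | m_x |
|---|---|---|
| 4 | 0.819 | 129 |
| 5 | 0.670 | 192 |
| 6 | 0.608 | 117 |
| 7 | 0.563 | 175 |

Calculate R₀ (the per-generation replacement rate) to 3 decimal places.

403.952

R₀ = Σ lₓ m_x:
  age 4: 0.819 × 129 = 105.6510
  age 5: 0.670 × 192 = 128.6400
  age 6: 0.608 × 117 = 71.1360
  age 7: 0.563 × 175 = 98.5250
R₀ = 105.6510 + 128.6400 + 71.1360 + 98.5250 = 403.9520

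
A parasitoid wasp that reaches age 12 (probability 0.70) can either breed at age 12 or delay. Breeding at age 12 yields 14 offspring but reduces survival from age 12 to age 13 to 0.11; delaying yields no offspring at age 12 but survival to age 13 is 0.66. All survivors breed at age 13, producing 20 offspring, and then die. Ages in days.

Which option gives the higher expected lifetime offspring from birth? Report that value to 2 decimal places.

11.34

breed at age 12: R₀ = 0.70 × (14 + 0.11 × 20) = 0.70 × 16.2000 = 11.3400
delay to age 13: R₀ = 0.70 × (0.66 × 20) = 0.70 × 13.2000 = 9.2400
Higher: breed at age 12 (11.3400).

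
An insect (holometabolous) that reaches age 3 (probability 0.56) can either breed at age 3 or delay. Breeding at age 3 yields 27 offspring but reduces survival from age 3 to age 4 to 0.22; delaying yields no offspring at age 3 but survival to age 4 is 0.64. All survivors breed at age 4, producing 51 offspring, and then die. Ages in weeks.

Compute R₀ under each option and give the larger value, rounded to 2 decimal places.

21.40

breed at age 3: R₀ = 0.56 × (27 + 0.22 × 51) = 0.56 × 38.2200 = 21.4032
delay to age 4: R₀ = 0.56 × (0.64 × 51) = 0.56 × 32.6400 = 18.2784
Higher: breed at age 3 (21.4032).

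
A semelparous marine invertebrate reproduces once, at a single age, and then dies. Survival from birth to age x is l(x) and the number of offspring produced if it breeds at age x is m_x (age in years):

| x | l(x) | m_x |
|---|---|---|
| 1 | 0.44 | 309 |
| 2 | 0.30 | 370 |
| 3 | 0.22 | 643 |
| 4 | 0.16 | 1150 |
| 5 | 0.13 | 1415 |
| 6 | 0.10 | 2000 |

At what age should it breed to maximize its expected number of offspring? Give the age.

6

Expected offspring if breeding at age x = l(x) × m_x:
  age 1: 0.44 × 309 = 135.960
  age 2: 0.30 × 370 = 111.000
  age 3: 0.22 × 643 = 141.460
  age 4: 0.16 × 1150 = 184.000
  age 5: 0.13 × 1415 = 183.950
  age 6: 0.10 × 2000 = 200.000
Maximum at age 6 (200.000).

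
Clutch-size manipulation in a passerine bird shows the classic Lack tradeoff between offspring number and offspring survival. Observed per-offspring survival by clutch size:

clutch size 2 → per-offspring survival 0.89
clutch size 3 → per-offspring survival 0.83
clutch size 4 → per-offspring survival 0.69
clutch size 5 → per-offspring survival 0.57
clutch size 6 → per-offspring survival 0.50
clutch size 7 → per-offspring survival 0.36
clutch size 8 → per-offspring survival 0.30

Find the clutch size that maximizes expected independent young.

6

Expected independent young = c × s(c):
  c=2: 2 × 0.89 = 1.780
  c=3: 3 × 0.83 = 2.490
  c=4: 4 × 0.69 = 2.760
  c=5: 5 × 0.57 = 2.850
  c=6: 6 × 0.50 = 3.000
  c=7: 7 × 0.36 = 2.520
  c=8: 8 × 0.30 = 2.400
Maximum at c = 6 (3.000 independent young).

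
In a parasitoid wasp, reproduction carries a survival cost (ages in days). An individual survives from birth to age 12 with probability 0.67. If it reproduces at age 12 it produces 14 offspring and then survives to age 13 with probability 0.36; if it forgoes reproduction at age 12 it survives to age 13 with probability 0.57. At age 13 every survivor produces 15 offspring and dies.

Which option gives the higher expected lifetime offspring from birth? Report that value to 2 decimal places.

breed at age 12: R₀ = 0.67 × (14 + 0.36 × 15) = 0.67 × 19.4000 = 12.9980
delay to age 13: R₀ = 0.67 × (0.57 × 15) = 0.67 × 8.5500 = 5.7285
Higher: breed at age 12 (12.9980).

13.00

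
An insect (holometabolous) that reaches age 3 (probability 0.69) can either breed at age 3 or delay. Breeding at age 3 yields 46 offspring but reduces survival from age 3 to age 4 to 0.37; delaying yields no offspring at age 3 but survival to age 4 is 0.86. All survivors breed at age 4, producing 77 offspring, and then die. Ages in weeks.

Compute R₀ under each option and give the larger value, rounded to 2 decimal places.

breed at age 3: R₀ = 0.69 × (46 + 0.37 × 77) = 0.69 × 74.4900 = 51.3981
delay to age 4: R₀ = 0.69 × (0.86 × 77) = 0.69 × 66.2200 = 45.6918
Higher: breed at age 3 (51.3981).

51.40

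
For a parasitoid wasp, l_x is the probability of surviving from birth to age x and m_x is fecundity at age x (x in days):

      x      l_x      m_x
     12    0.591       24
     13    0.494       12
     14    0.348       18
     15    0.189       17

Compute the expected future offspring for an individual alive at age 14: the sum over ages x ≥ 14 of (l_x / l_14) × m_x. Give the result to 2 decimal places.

l_14 = 0.348. Conditional survival from age 14 to x is l_x / l_14.
  x=14: (0.348/0.348) × 18 = 18.0000
  x=15: (0.189/0.348) × 17 = 9.2328
Sum = 18.0000 + 9.2328 = 27.2328

27.23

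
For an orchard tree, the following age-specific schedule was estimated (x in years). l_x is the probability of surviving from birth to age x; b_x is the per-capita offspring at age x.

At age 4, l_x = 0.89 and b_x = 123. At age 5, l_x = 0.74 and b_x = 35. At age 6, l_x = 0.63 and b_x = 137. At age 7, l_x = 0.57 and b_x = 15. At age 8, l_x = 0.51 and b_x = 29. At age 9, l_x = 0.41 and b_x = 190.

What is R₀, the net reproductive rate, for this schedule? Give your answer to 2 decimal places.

R₀ = Σ l_x b_x:
  age 4: 0.89 × 123 = 109.4700
  age 5: 0.74 × 35 = 25.9000
  age 6: 0.63 × 137 = 86.3100
  age 7: 0.57 × 15 = 8.5500
  age 8: 0.51 × 29 = 14.7900
  age 9: 0.41 × 190 = 77.9000
R₀ = 109.4700 + 25.9000 + 86.3100 + 8.5500 + 14.7900 + 77.9000 = 322.9200

322.92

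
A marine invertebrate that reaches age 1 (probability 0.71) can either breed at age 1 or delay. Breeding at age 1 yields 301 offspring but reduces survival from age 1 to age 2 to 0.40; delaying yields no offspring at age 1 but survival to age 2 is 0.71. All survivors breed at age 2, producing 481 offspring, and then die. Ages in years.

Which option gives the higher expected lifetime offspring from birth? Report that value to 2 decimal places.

350.31

breed at age 1: R₀ = 0.71 × (301 + 0.40 × 481) = 0.71 × 493.4000 = 350.3140
delay to age 2: R₀ = 0.71 × (0.71 × 481) = 0.71 × 341.5100 = 242.4721
Higher: breed at age 1 (350.3140).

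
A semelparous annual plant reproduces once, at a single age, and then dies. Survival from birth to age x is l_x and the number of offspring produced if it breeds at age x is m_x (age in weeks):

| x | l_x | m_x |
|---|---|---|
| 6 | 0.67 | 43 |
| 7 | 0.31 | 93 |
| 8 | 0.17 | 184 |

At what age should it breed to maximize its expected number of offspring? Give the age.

8

Expected offspring if breeding at age x = l_x × m_x:
  age 6: 0.67 × 43 = 28.810
  age 7: 0.31 × 93 = 28.830
  age 8: 0.17 × 184 = 31.280
Maximum at age 8 (31.280).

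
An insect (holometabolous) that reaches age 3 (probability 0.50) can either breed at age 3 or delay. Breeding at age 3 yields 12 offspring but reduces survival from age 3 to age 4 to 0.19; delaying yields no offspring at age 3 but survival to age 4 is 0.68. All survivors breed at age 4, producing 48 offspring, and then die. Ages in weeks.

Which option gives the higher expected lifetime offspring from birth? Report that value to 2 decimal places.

16.32

breed at age 3: R₀ = 0.50 × (12 + 0.19 × 48) = 0.50 × 21.1200 = 10.5600
delay to age 4: R₀ = 0.50 × (0.68 × 48) = 0.50 × 32.6400 = 16.3200
Higher: delay to age 4 (16.3200).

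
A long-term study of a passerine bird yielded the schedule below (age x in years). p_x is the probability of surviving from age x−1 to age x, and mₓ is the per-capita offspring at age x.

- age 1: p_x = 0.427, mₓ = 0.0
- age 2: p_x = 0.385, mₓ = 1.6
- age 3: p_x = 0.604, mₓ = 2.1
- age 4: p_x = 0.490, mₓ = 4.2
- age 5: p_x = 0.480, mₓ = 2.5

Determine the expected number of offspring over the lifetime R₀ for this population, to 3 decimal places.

Survivorship from birth: l_x = p_1·p_2·…·p_x.
  l_1 = 0.42700
  l_2 = 0.16440
  l_3 = 0.09929
  l_4 = 0.04865
  l_5 = 0.02335
R₀ = Σ l_x mₓ:
  age 1: 0.42700 × 0.0 = 0.0000
  age 2: 0.16440 × 1.6 = 0.2630
  age 3: 0.09929 × 2.1 = 0.2085
  age 4: 0.04865 × 4.2 = 0.2043
  age 5: 0.02335 × 2.5 = 0.0584
R₀ = 0.0000 + 0.2630 + 0.2085 + 0.2043 + 0.0584 = 0.7343

0.734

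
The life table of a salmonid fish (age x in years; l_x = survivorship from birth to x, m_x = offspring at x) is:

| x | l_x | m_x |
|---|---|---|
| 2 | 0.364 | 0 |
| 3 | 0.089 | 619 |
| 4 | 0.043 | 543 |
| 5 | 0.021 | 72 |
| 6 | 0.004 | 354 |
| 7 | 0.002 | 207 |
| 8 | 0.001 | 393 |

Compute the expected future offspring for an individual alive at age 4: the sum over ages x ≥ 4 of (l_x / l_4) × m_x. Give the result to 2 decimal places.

629.86

l_4 = 0.043. Conditional survival from age 4 to x is l_x / l_4.
  x=4: (0.043/0.043) × 543 = 543.0000
  x=5: (0.021/0.043) × 72 = 35.1628
  x=6: (0.004/0.043) × 354 = 32.9302
  x=7: (0.002/0.043) × 207 = 9.6279
  x=8: (0.001/0.043) × 393 = 9.1395
Sum = 543.0000 + 35.1628 + 32.9302 + 9.6279 + 9.1395 = 629.8605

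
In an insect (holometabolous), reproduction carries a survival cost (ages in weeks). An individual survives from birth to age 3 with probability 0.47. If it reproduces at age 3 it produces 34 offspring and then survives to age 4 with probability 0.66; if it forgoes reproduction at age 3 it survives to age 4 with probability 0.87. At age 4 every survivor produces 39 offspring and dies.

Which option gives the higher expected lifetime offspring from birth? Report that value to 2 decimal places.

breed at age 3: R₀ = 0.47 × (34 + 0.66 × 39) = 0.47 × 59.7400 = 28.0778
delay to age 4: R₀ = 0.47 × (0.87 × 39) = 0.47 × 33.9300 = 15.9471
Higher: breed at age 3 (28.0778).

28.08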